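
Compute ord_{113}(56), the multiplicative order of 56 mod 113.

The order of 56 must divide φ(113) = 113 − 1 = 112 = 2^4 · 7.
Divisors of 112: 1, 2, 4, 7, 8, 14, 16, 28, 56, 112.
Check 56^d mod 113 for each divisor in increasing order:
56^1 ≡ 56
56^2 ≡ 85
56^4 ≡ 106
56^7 ≡ 15
56^8 ≡ 49
56^14 ≡ 112
56^16 ≡ 28
56^28 ≡ 1
Therefore the multiplicative order of 56 modulo 113 is 28.

28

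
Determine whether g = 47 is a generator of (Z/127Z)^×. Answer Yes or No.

No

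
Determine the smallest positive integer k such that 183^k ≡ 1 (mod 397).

The order of 183 must divide φ(397) = 397 − 1 = 396 = 2^2 · 3^2 · 11.
Divisors of 396: 1, 2, 3, 4, 6, 9, 11, 12, 18, 22, 33, 36, 44, 66, 99, 132, 198, 396.
Evaluate successive powers at the divisors of 396:
183^1 ≡ 183
183^2 ≡ 141
183^3 ≡ 395
183^4 ≡ 31
183^6 ≡ 4
183^9 ≡ 389
183^11 ≡ 63
183^12 ≡ 16
183^18 ≡ 64
183^22 ≡ 396
183^33 ≡ 334
183^36 ≡ 126
183^44 ≡ 1
The smallest such exponent is 44, so the order of 183 is 44.

44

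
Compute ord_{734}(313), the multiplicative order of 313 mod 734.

183

By Lagrange's theorem, ord_734(313) divides φ(734) = φ(2)·φ(367) = 1·366 = 366 = 2 · 3 · 61.
Divisors of 366: 1, 2, 3, 6, 61, 122, 183, 366.
Evaluate successive powers at the divisors of 366:
313^1 ≡ 313
313^2 ≡ 347
313^3 ≡ 713
313^6 ≡ 441
313^61 ≡ 83
313^122 ≡ 283
313^183 ≡ 1
So ord_734(313) = 183.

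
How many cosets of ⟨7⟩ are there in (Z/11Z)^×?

ord(7) | φ(11) = 11 − 1 = 10 = 2 · 5.
Divisors of 10: 1, 2, 5, 10.
Test each divisor d:
7^1 ≡ 7
7^2 ≡ 5
7^5 ≡ 10
7^10 ≡ 1
Thus |⟨7⟩| = ord(7) = 10.
The index is φ(11) / ord(7) = 10 / 10 = 1.

1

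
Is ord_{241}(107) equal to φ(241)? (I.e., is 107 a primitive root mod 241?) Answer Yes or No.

No

φ(241) = 241 − 1 = 240 = 2^4 · 3 · 5.
It suffices to check that the order of 107 is not a proper divisor of 240: compute 107^(240/q) for q ∈ {2, 3, 5}.
107^120 ≡ 1 (mod 241)  [q = 2: ≡ 1 ✗]
107^80 ≡ 225 (mod 241)  [q = 3: ≢ 1 ✓]
107^48 ≡ 91 (mod 241)  [q = 5: ≢ 1 ✓]
Since 107^120 ≡ 1, the order of 107 divides 120 < 240, so 107 is not a primitive root.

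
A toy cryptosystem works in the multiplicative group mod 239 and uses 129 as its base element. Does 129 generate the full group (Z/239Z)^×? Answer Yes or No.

φ(239) = 239 − 1 = 238 = 2 · 7 · 17.
129 is a primitive root mod 239 iff 129^(φ(239)/q) ≢ 1 for every prime q | φ(239), i.e. q ∈ {2, 7, 17}.
129^119 ≡ 238 (mod 239)  [q = 2: ≢ 1 ✓]
129^34 ≡ 100 (mod 239)  [q = 7: ≢ 1 ✓]
129^14 ≡ 187 (mod 239)  [q = 17: ≢ 1 ✓]
Every test exponent gives a nontrivial residue, hence 129 generates the full group.

Yes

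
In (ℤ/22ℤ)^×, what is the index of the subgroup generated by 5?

2

ord(5) | φ(22) = φ(2)·φ(11) = 1·10 = 10 = 2 · 5.
Divisors of 10: 1, 2, 5, 10.
Test each divisor d:
5^1 ≡ 5
5^2 ≡ 3
5^5 ≡ 1
Thus |⟨5⟩| = ord(5) = 5.
The index is φ(22) / ord(5) = 10 / 5 = 2.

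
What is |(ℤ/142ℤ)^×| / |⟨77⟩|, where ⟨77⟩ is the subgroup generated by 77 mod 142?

Since 77 ∈ (Z/142Z)^×, its order divides φ(142) = φ(2)·φ(71) = 1·70 = 70 = 2 · 5 · 7.
Divisors of 70: 1, 2, 5, 7, 10, 14, 35, 70.
Test each divisor d:
77^1 ≡ 77 (mod 142)
77^2 ≡ 107 (mod 142)
77^5 ≡ 37 (mod 142)
77^7 ≡ 125 (mod 142)
77^10 ≡ 91 (mod 142)
77^14 ≡ 5 (mod 142)
77^35 ≡ 1 (mod 142) ✓
The order of 77 is 35, so the subgroup it generates has 35 elements.
Index = |(Z/142Z)^×| / |⟨77⟩| = 70 / 35 = 2.

2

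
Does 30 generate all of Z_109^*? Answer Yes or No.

Yes

φ(109) = 109 − 1 = 108 = 2^2 · 3^3.
30 is a primitive root mod 109 iff 30^(φ(109)/q) ≢ 1 for every prime q | φ(109), i.e. q ∈ {2, 3}.
30^54 ≡ 108 (mod 109)  [q = 2: ≢ 1 ✓]
30^36 ≡ 45 (mod 109)  [q = 3: ≢ 1 ✓]
All checks pass, so 30 has order 108 and is a primitive root modulo 109.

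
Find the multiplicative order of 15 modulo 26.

12

By Lagrange's theorem, ord_26(15) divides φ(26) = φ(2)·φ(13) = 1·12 = 12 = 2^2 · 3.
Divisors of 12: 1, 2, 3, 4, 6, 12.
Test each divisor d:
15^1 ≡ 15 (mod 26)
15^2 ≡ 17 (mod 26)
15^3 ≡ 21 (mod 26)
15^4 ≡ 3 (mod 26)
15^6 ≡ 25 (mod 26)
15^12 ≡ 1 (mod 26) ✓
The smallest such exponent is 12, so the order of 15 is 12.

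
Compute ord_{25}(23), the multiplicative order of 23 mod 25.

The order of 23 must divide φ(25) = φ(5^2) = 5·(5−1) = 20 = 2^2 · 5.
Divisors of 20: 1, 2, 4, 5, 10, 20.
Test each divisor d:
23^1 ≡ 23 (mod 25)
23^2 ≡ 4 (mod 25)
23^4 ≡ 16 (mod 25)
23^5 ≡ 18 (mod 25)
23^10 ≡ 24 (mod 25)
23^20 ≡ 1 (mod 25) ✓
Therefore the multiplicative order of 23 modulo 25 is 20.

20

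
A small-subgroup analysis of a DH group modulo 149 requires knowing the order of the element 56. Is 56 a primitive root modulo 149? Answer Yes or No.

φ(149) = 149 − 1 = 148 = 2^2 · 37.
56 is a primitive root mod 149 iff 56^(φ(149)/q) ≢ 1 for every prime q | φ(149), i.e. q ∈ {2, 37}.
56^74 ≡ 148 (mod 149)  [q = 2: ≢ 1 ✓]
56^4 ≡ 49 (mod 149)  [q = 37: ≢ 1 ✓]
All checks pass, so 56 has order 148 and is a primitive root modulo 149.

Yes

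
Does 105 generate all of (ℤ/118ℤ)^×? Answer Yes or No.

φ(118) = φ(2)·φ(59) = 1·58 = 58 = 2 · 29.
105 is a primitive root mod 118 iff 105^(φ(118)/q) ≢ 1 for every prime q | φ(118), i.e. q ∈ {2, 29}.
105^29 ≡ 1 (mod 118)  [q = 2: ≡ 1 ✗]
105^2 ≡ 51 (mod 118)  [q = 29: ≢ 1 ✓]
105^29 ≡ 1 shows ord(105) | 29, strictly less than φ(118); not a primitive root.

No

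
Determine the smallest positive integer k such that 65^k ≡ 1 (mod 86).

The order of 65 must divide φ(86) = φ(2)·φ(43) = 1·42 = 42 = 2 · 3 · 7.
Divisors of 42: 1, 2, 3, 6, 7, 14, 21, 42.
Check 65^d mod 86 for each divisor in increasing order:
65^1 ≡ 65
65^2 ≡ 11
65^3 ≡ 27
65^6 ≡ 41
65^7 ≡ 85
65^14 ≡ 1
The smallest such exponent is 14, so the order of 65 is 14.

14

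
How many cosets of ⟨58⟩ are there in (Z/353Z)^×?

ord(58) | φ(353) = 353 − 1 = 352 = 2^5 · 11.
Divisors of 352: 1, 2, 4, 8, 11, 16, 22, 32, 44, 88, 176, 352.
Compute 58^d (mod 353) for the divisors d until we hit 1:
58^1 ≡ 58 (mod 353)
58^2 ≡ 187 (mod 353)
58^4 ≡ 22 (mod 353)
58^8 ≡ 131 (mod 353)
58^11 ≡ 1 (mod 353) ✓
The order of 58 is 11, so the subgroup it generates has 11 elements.
[(Z/353Z)^× : ⟨58⟩] = 352/11 = 32.

32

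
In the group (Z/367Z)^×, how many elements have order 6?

φ(367) = 367 − 1 = 366 = 2 · 3 · 61.
(Z/367Z)^× is cyclic (|G| = 366); a cyclic group of order m has exactly φ(d) elements of each order d | m, and none otherwise.
6 = 2 · 3 divides 366, and φ(6) = 2.

2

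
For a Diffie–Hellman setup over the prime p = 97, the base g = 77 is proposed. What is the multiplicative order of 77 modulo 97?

32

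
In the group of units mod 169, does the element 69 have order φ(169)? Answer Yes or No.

No

φ(169) = φ(13^2) = 13·(13−1) = 156 = 2^2 · 3 · 13.
It suffices to check that the order of 69 is not a proper divisor of 156: compute 69^(156/q) for q ∈ {2, 3, 13}.
69^78 ≡ 1 (mod 169)  [q = 2: ≡ 1 ✗]
69^52 ≡ 22 (mod 169)  [q = 3: ≢ 1 ✓]
69^12 ≡ 105 (mod 169)  [q = 13: ≢ 1 ✓]
Since 69^78 ≡ 1, the order of 69 divides 78 < 156, so 69 is not a primitive root.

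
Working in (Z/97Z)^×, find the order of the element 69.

32

By Lagrange's theorem, ord_97(69) divides φ(97) = 97 − 1 = 96 = 2^5 · 3.
Divisors of 96: 1, 2, 3, 4, 6, 8, 12, 16, 24, 32, 48, 96.
Check 69^d mod 97 for each divisor in increasing order:
69^1 ≡ 69 (mod 97)
69^2 ≡ 8 (mod 97)
69^3 ≡ 67 (mod 97)
69^4 ≡ 64 (mod 97)
69^6 ≡ 27 (mod 97)
69^8 ≡ 22 (mod 97)
69^12 ≡ 50 (mod 97)
69^16 ≡ 96 (mod 97)
69^24 ≡ 75 (mod 97)
69^32 ≡ 1 (mod 97) ✓
Hence ord(69) = 32.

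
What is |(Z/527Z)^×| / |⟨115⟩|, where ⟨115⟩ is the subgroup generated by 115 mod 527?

8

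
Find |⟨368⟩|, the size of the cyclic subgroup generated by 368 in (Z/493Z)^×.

112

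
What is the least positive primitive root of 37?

φ(37) = 37 − 1 = 36 = 2^2 · 3^2.
g is a primitive root iff g^(36/q) ≢ 1 (mod 37) for each prime q ∈ {2, 3}.
g = 2: 2^18 ≡ 36; 2^12 ≡ 26 — none is 1, so 2 is a primitive root.
The smallest primitive root modulo 37 is 2.

2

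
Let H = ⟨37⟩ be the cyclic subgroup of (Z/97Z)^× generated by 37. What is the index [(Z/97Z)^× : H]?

1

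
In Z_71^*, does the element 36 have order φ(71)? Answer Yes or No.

No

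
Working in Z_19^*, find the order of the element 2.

18

Since 2 ∈ (Z/19Z)^×, its order divides φ(19) = 19 − 1 = 18 = 2 · 3^2.
Divisors of 18: 1, 2, 3, 6, 9, 18.
Compute 2^d (mod 19) for the divisors d until we hit 1:
2^1 ≡ 2 (mod 19)
2^2 ≡ 4 (mod 19)
2^3 ≡ 8 (mod 19)
2^6 ≡ 7 (mod 19)
2^9 ≡ 18 (mod 19)
2^18 ≡ 1 (mod 19) ✓
So ord_19(2) = 18.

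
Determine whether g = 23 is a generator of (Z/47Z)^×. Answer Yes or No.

φ(47) = 47 − 1 = 46 = 2 · 23.
It suffices to check that the order of 23 is not a proper divisor of 46: compute 23^(46/q) for q ∈ {2, 23}.
23^23 ≡ 46 (mod 47)  [q = 2: ≢ 1 ✓]
23^2 ≡ 12 (mod 47)  [q = 23: ≢ 1 ✓]
None equal 1, so ord_47(23) = 46: 23 is a primitive root.

Yes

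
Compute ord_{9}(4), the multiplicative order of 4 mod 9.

3

By Lagrange's theorem, ord_9(4) divides φ(9) = φ(3^2) = 3·(3−1) = 6 = 2 · 3.
Divisors of 6: 1, 2, 3, 6.
Evaluate successive powers at the divisors of 6:
4^1 ≡ 4 (mod 9)
4^2 ≡ 7 (mod 9)
4^3 ≡ 1 (mod 9) ✓
The smallest such exponent is 3, so the order of 4 is 3.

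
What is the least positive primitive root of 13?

φ(13) = 13 − 1 = 12 = 2^2 · 3.
Test candidates g = 2, 3, … against the prime factors q ∈ {2, 3} of φ(13): g is a generator iff g^(12/q) ≢ 1 for every such q.
g = 2: 2^6 ≡ 12; 2^4 ≡ 3 — none is 1, so 2 is a primitive root.
The smallest primitive root modulo 13 is 2.

2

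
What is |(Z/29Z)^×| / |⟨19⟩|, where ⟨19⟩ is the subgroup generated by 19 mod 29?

1

By Lagrange's theorem, ord_29(19) divides φ(29) = 29 − 1 = 28 = 2^2 · 7.
Divisors of 28: 1, 2, 4, 7, 14, 28.
Evaluate successive powers at the divisors of 28:
19^1 ≡ 19 (mod 29)
19^2 ≡ 13 (mod 29)
19^4 ≡ 24 (mod 29)
19^7 ≡ 12 (mod 29)
19^14 ≡ 28 (mod 29)
19^28 ≡ 1 (mod 29) ✓
Thus |⟨19⟩| = ord(19) = 28.
The index is φ(29) / ord(19) = 28 / 28 = 1.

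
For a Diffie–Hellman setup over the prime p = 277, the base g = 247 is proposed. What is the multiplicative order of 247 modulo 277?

By Lagrange's theorem, ord_277(247) divides φ(277) = 277 − 1 = 276 = 2^2 · 3 · 23.
Divisors of 276: 1, 2, 3, 4, 6, 12, 23, 46, 69, 92, 138, 276.
Check 247^d mod 277 for each divisor in increasing order:
247^1 ≡ 247 (mod 277)
247^2 ≡ 69 (mod 277)
247^3 ≡ 146 (mod 277)
247^4 ≡ 52 (mod 277)
247^6 ≡ 264 (mod 277)
247^12 ≡ 169 (mod 277)
247^23 ≡ 276 (mod 277)
247^46 ≡ 1 (mod 277) ✓
Hence ord(247) = 46.

46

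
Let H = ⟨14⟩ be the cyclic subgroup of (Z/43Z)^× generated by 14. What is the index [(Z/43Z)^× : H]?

The order of 14 must divide φ(43) = 43 − 1 = 42 = 2 · 3 · 7.
Divisors of 42: 1, 2, 3, 6, 7, 14, 21, 42.
Compute 14^d (mod 43) for the divisors d until we hit 1:
14^1 ≡ 14
14^2 ≡ 24
14^3 ≡ 35
14^6 ≡ 21
14^7 ≡ 36
14^14 ≡ 6
14^21 ≡ 1
So ord_43(14) = 21, hence |⟨14⟩| = 21.
Index = |(Z/43Z)^×| / |⟨14⟩| = 42 / 21 = 2.

2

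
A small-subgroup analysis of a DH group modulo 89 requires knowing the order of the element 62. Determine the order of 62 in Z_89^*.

88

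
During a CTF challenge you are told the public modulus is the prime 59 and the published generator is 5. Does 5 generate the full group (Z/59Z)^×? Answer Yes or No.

No

φ(59) = 59 − 1 = 58 = 2 · 29.
Test 5^(58/q) mod 59 for each prime factor q of 58:
5^29 ≡ 1 (mod 59)  [q = 2: ≡ 1 ✗]
5^2 ≡ 25 (mod 59)  [q = 29: ≢ 1 ✓]
The check at q = 2 fails, so 5 generates a proper subgroup.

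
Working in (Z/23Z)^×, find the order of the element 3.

11

ord(3) | φ(23) = 23 − 1 = 22 = 2 · 11.
Divisors of 22: 1, 2, 11, 22.
Test each divisor d:
3^1 ≡ 3 (mod 23)
3^2 ≡ 9 (mod 23)
3^11 ≡ 1 (mod 23) ✓
Hence ord(3) = 11.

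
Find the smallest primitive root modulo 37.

2

φ(37) = 37 − 1 = 36 = 2^2 · 3^2.
Test candidates g = 2, 3, … against the prime factors q ∈ {2, 3} of φ(37): g is a generator iff g^(36/q) ≢ 1 for every such q.
g = 2: 2^18 ≡ 36; 2^12 ≡ 26 — none is 1, so 2 is a primitive root.
The smallest primitive root modulo 37 is 2.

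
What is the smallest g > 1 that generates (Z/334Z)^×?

5

φ(334) = φ(2)·φ(167) = 1·166 = 166 = 2 · 83.
g is a primitive root iff g^(166/q) ≢ 1 (mod 334) for each prime q ∈ {2, 83}.
g = 2: gcd(2, 334) = 2 > 1, not a unit — skip.
g = 3: 3^83 ≡ 1 — hits 1, so not a primitive root.
g = 4: gcd(4, 334) = 2 > 1, not a unit — skip.
g = 5: 5^83 ≡ 333; 5^2 ≡ 25 — none is 1, so 5 is a primitive root.
So 5 is the smallest generator of (Z/334Z)^×.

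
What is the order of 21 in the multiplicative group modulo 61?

12

By Lagrange's theorem, ord_61(21) divides φ(61) = 61 − 1 = 60 = 2^2 · 3 · 5.
Divisors of 60: 1, 2, 3, 4, 5, 6, 10, 12, 15, 20, 30, 60.
Compute 21^d (mod 61) for the divisors d until we hit 1:
21^1 ≡ 21
21^2 ≡ 14
21^3 ≡ 50
21^4 ≡ 13
21^5 ≡ 29
21^6 ≡ 60
21^10 ≡ 48
21^12 ≡ 1
So ord_61(21) = 12.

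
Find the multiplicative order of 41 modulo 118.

The order of 41 must divide φ(118) = φ(2)·φ(59) = 1·58 = 58 = 2 · 29.
Divisors of 58: 1, 2, 29, 58.
Evaluate successive powers at the divisors of 58:
41^1 ≡ 41
41^2 ≡ 29
41^29 ≡ 1
The smallest such exponent is 29, so the order of 41 is 29.

29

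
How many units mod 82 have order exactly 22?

0

φ(82) = φ(2)·φ(41) = 1·40 = 40 = 2^3 · 5.
Since (Z/82Z)^× is cyclic of order 40, the number of elements of order d is φ(d) when d | 40 and 0 otherwise.
22 does not divide 40, so no element of (Z/82Z)^× has order 22.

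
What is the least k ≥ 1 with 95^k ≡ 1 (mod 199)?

198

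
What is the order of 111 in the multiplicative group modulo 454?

Since 111 ∈ (Z/454Z)^×, its order divides φ(454) = φ(2)·φ(227) = 1·226 = 226 = 2 · 113.
Divisors of 226: 1, 2, 113, 226.
Test each divisor d:
111^1 ≡ 111 (mod 454)
111^2 ≡ 63 (mod 454)
111^113 ≡ 453 (mod 454)
111^226 ≡ 1 (mod 454) ✓
Therefore the multiplicative order of 111 modulo 454 is 226.

226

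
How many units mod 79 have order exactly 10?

φ(79) = 79 − 1 = 78 = 2 · 3 · 13.
In a cyclic group of order 78, there are φ(d) elements of order d for each divisor d of 78, and zero for non-divisors.
10 does not divide 78, so no element of (Z/79Z)^× has order 10.

0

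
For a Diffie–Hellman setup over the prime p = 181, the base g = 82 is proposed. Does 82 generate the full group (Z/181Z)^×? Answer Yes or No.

φ(181) = 181 − 1 = 180 = 2^2 · 3^2 · 5.
82 is a primitive root mod 181 iff 82^(φ(181)/q) ≢ 1 for every prime q | φ(181), i.e. q ∈ {2, 3, 5}.
82^90 ≡ 1 (mod 181)  [q = 2: ≡ 1 ✗]
82^60 ≡ 1 (mod 181)  [q = 3: ≡ 1 ✗]
82^36 ≡ 135 (mod 181)  [q = 5: ≢ 1 ✓]
Since 82^90 ≡ 1, the order of 82 divides 90 < 180, so 82 is not a primitive root.

No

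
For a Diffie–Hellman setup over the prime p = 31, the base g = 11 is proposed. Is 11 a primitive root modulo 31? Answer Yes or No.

Yes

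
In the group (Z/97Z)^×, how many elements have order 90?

φ(97) = 97 − 1 = 96 = 2^5 · 3.
In a cyclic group of order 96, there are φ(d) elements of order d for each divisor d of 96, and zero for non-divisors.
Here 96 is not a multiple of 90, so there are no elements of order 90.

0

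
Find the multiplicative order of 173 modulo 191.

190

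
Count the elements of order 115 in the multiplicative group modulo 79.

φ(79) = 79 − 1 = 78 = 2 · 3 · 13.
In a cyclic group of order 78, there are φ(d) elements of order d for each divisor d of 78, and zero for non-divisors.
Here 78 is not a multiple of 115, so there are no elements of order 115.

0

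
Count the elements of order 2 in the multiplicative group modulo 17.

1

φ(17) = 17 − 1 = 16 = 2^4.
(Z/17Z)^× is cyclic (|G| = 16); a cyclic group of order m has exactly φ(d) elements of each order d | m, and none otherwise.
2 | 16, and φ(2) = 2 − 1 = 1.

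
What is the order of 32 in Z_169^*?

156

Since 32 ∈ (Z/169Z)^×, its order divides φ(169) = φ(13^2) = 13·(13−1) = 156 = 2^2 · 3 · 13.
Divisors of 156: 1, 2, 3, 4, 6, 12, 13, 26, 39, 52, 78, 156.
Evaluate successive powers at the divisors of 156:
32^1 ≡ 32 (mod 169)
32^2 ≡ 10 (mod 169)
32^3 ≡ 151 (mod 169)
32^4 ≡ 100 (mod 169)
32^6 ≡ 155 (mod 169)
32^12 ≡ 27 (mod 169)
32^13 ≡ 19 (mod 169)
32^26 ≡ 23 (mod 169)
32^39 ≡ 99 (mod 169)
32^52 ≡ 22 (mod 169)
32^78 ≡ 168 (mod 169)
32^156 ≡ 1 (mod 169) ✓
Therefore the multiplicative order of 32 modulo 169 is 156.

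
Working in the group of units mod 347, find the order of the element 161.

173

Since 161 ∈ (Z/347Z)^×, its order divides φ(347) = 347 − 1 = 346 = 2 · 173.
Divisors of 346: 1, 2, 173, 346.
Check 161^d mod 347 for each divisor in increasing order:
161^1 ≡ 161
161^2 ≡ 243
161^173 ≡ 1
Hence ord(161) = 173.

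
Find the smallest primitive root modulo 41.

φ(41) = 41 − 1 = 40 = 2^3 · 5.
Test candidates g = 2, 3, … against the prime factors q ∈ {2, 5} of φ(41): g is a generator iff g^(40/q) ≢ 1 for every such q.
g = 2: 2^20 ≡ 1 — hits 1, so not a primitive root.
g = 3: 3^20 ≡ 40; 3^8 ≡ 1 — hits 1, so not a primitive root.
g = 4: 4^20 ≡ 1 — hits 1, so not a primitive root.
g = 5: 5^20 ≡ 1 — hits 1, so not a primitive root.
g = 6: 6^20 ≡ 40; 6^8 ≡ 10 — none is 1, so 6 is a primitive root.
So 6 is the smallest generator of (Z/41Z)^×.

6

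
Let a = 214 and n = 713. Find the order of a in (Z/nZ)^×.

330

By Lagrange's theorem, ord_713(214) divides φ(713) = φ(23·31) = (23−1)·(31−1) = 22·30 = 660 = 2^2 · 3 · 5 · 11.
Divisors of 660: 1, 2, 3, 4, 5, 6, 10, 11, 12, 15, 20, 22, 30, 33, 44, 55, 60, 66, 110, 132, 165, 220, 330, 660.
Test each divisor d:
214^1 ≡ 214 (mod 713)
214^2 ≡ 164 (mod 713)
214^3 ≡ 159 (mod 713)
214^4 ≡ 515 (mod 713)
214^5 ≡ 408 (mod 713)
214^6 ≡ 326 (mod 713)
214^10 ≡ 335 (mod 713)
214^11 ≡ 390 (mod 713)
214^12 ≡ 39 (mod 713)
214^15 ≡ 497 (mod 713)
214^20 ≡ 284 (mod 713)
214^22 ≡ 231 (mod 713)
214^30 ≡ 311 (mod 713)
214^33 ≡ 252 (mod 713)
214^44 ≡ 599 (mod 713)
214^55 ≡ 459 (mod 713)
214^60 ≡ 466 (mod 713)
214^66 ≡ 47 (mod 713)
214^110 ≡ 346 (mod 713)
214^132 ≡ 70 (mod 713)
214^165 ≡ 528 (mod 713)
214^220 ≡ 645 (mod 713)
214^330 ≡ 1 (mod 713) ✓
Therefore the multiplicative order of 214 modulo 713 is 330.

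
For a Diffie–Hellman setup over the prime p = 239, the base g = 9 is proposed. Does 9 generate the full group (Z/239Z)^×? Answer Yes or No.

No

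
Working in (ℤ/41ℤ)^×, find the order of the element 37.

Since 37 ∈ (Z/41Z)^×, its order divides φ(41) = 41 − 1 = 40 = 2^3 · 5.
Divisors of 40: 1, 2, 4, 5, 8, 10, 20, 40.
Check 37^d mod 41 for each divisor in increasing order:
37^1 ≡ 37 (mod 41)
37^2 ≡ 16 (mod 41)
37^4 ≡ 10 (mod 41)
37^5 ≡ 1 (mod 41) ✓
Hence ord(37) = 5.

5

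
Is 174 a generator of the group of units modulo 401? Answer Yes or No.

φ(401) = 401 − 1 = 400 = 2^4 · 5^2.
An element g generates (Z/401Z)^× iff g^(400/q) ≢ 1 (mod 401) for each prime q ∈ {2, 5}.
174^200 ≡ 400 (mod 401)  [q = 2: ≢ 1 ✓]
174^80 ≡ 372 (mod 401)  [q = 5: ≢ 1 ✓]
Every test exponent gives a nontrivial residue, hence 174 generates the full group.

Yes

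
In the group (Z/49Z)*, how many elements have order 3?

φ(49) = φ(7^2) = 7·(7−1) = 42 = 2 · 3 · 7.
(Z/49Z)^× is cyclic (|G| = 42); a cyclic group of order m has exactly φ(d) elements of each order d | m, and none otherwise.
3 | 42, and φ(3) = 3 − 1 = 2.

2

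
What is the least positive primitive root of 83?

2

φ(83) = 83 − 1 = 82 = 2 · 41.
Test candidates g = 2, 3, … against the prime factors q ∈ {2, 41} of φ(83): g is a generator iff g^(82/q) ≢ 1 for every such q.
g = 2: 2^41 ≡ 82; 2^2 ≡ 4 — none is 1, so 2 is a primitive root.
Hence the least primitive root of 83 is 2.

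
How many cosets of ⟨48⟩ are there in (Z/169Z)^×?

4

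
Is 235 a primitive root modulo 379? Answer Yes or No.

Yes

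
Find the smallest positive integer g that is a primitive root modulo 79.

3

φ(79) = 79 − 1 = 78 = 2 · 3 · 13.
Test candidates g = 2, 3, … against the prime factors q ∈ {2, 3, 13} of φ(79): g is a generator iff g^(78/q) ≢ 1 for every such q.
g = 2: 2^39 ≡ 1 — hits 1, so not a primitive root.
g = 3: 3^39 ≡ 78; 3^26 ≡ 23; 3^6 ≡ 18 — none is 1, so 3 is a primitive root.
The smallest primitive root modulo 79 is 3.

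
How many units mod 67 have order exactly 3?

2

φ(67) = 67 − 1 = 66 = 2 · 3 · 11.
Since (Z/67Z)^× is cyclic of order 66, the number of elements of order d is φ(d) when d | 66 and 0 otherwise.
3 | 66, and φ(3) = 3 − 1 = 2.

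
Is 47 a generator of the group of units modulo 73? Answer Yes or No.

φ(73) = 73 − 1 = 72 = 2^3 · 3^2.
An element g generates (Z/73Z)^× iff g^(72/q) ≢ 1 (mod 73) for each prime q ∈ {2, 3}.
47^36 ≡ 72 (mod 73)  [q = 2: ≢ 1 ✓]
47^24 ≡ 8 (mod 73)  [q = 3: ≢ 1 ✓]
None equal 1, so ord_73(47) = 72: 47 is a primitive root.

Yes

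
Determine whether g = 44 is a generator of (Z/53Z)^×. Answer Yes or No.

φ(53) = 53 − 1 = 52 = 2^2 · 13.
It suffices to check that the order of 44 is not a proper divisor of 52: compute 44^(52/q) for q ∈ {2, 13}.
44^26 ≡ 1 (mod 53)  [q = 2: ≡ 1 ✗]
44^4 ≡ 42 (mod 53)  [q = 13: ≢ 1 ✓]
The check at q = 2 fails, so 44 generates a proper subgroup.

No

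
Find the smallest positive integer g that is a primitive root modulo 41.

6

φ(41) = 41 − 1 = 40 = 2^3 · 5.
Test candidates g = 2, 3, … against the prime factors q ∈ {2, 5} of φ(41): g is a generator iff g^(40/q) ≢ 1 for every such q.
g = 2: 2^20 ≡ 1 — hits 1, so not a primitive root.
g = 3: 3^20 ≡ 40; 3^8 ≡ 1 — hits 1, so not a primitive root.
g = 4: 4^20 ≡ 1 — hits 1, so not a primitive root.
g = 5: 5^20 ≡ 1 — hits 1, so not a primitive root.
g = 6: 6^20 ≡ 40; 6^8 ≡ 10 — none is 1, so 6 is a primitive root.
So 6 is the smallest generator of (Z/41Z)^×.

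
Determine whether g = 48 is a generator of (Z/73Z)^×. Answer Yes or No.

No

φ(73) = 73 − 1 = 72 = 2^3 · 3^2.
An element g generates (Z/73Z)^× iff g^(72/q) ≢ 1 (mod 73) for each prime q ∈ {2, 3}.
48^36 ≡ 1 (mod 73)  [q = 2: ≡ 1 ✗]
48^24 ≡ 64 (mod 73)  [q = 3: ≢ 1 ✓]
The check at q = 2 fails, so 48 generates a proper subgroup.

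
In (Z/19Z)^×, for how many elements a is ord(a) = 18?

φ(19) = 19 − 1 = 18 = 2 · 3^2.
(Z/19Z)^× is cyclic (|G| = 18); a cyclic group of order m has exactly φ(d) elements of each order d | m, and none otherwise.
18 = 2 · 3^2 divides 18, and φ(18) = 6.

6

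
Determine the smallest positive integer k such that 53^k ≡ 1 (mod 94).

23

The order of 53 must divide φ(94) = φ(2)·φ(47) = 1·46 = 46 = 2 · 23.
Divisors of 46: 1, 2, 23, 46.
Evaluate successive powers at the divisors of 46:
53^1 ≡ 53 (mod 94)
53^2 ≡ 83 (mod 94)
53^23 ≡ 1 (mod 94) ✓
Therefore the multiplicative order of 53 modulo 94 is 23.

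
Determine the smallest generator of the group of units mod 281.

3

φ(281) = 281 − 1 = 280 = 2^3 · 5 · 7.
Test candidates g = 2, 3, … against the prime factors q ∈ {2, 5, 7} of φ(281): g is a generator iff g^(280/q) ≢ 1 for every such q.
g = 2: 2^140 ≡ 1 — hits 1, so not a primitive root.
g = 3: 3^140 ≡ 280; 3^56 ≡ 86; 3^40 ≡ 249 — none is 1, so 3 is a primitive root.
So 3 is the smallest generator of (Z/281Z)^×.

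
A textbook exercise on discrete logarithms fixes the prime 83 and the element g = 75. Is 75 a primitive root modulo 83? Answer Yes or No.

No

φ(83) = 83 − 1 = 82 = 2 · 41.
An element g generates (Z/83Z)^× iff g^(82/q) ≢ 1 (mod 83) for each prime q ∈ {2, 41}.
75^41 ≡ 1 (mod 83)  [q = 2: ≡ 1 ✗]
75^2 ≡ 64 (mod 83)  [q = 41: ≢ 1 ✓]
Since 75^41 ≡ 1, the order of 75 divides 41 < 82, so 75 is not a primitive root.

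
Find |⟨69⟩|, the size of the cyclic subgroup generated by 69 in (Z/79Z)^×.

The order of 69 must divide φ(79) = 79 − 1 = 78 = 2 · 3 · 13.
Divisors of 78: 1, 2, 3, 6, 13, 26, 39, 78.
Test each divisor d:
69^1 ≡ 69
69^2 ≡ 21
69^3 ≡ 27
69^6 ≡ 18
69^13 ≡ 78
69^26 ≡ 1
The smallest such exponent is 26, so the order of 69 is 26.

26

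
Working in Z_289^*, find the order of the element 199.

272

The order of 199 must divide φ(289) = φ(17^2) = 17·(17−1) = 272 = 2^4 · 17.
Divisors of 272: 1, 2, 4, 8, 16, 17, 34, 68, 136, 272.
Evaluate successive powers at the divisors of 272:
199^1 ≡ 199
199^2 ≡ 8
199^4 ≡ 64
199^8 ≡ 50
199^16 ≡ 188
199^17 ≡ 131
199^34 ≡ 110
199^68 ≡ 251
199^136 ≡ 288
199^272 ≡ 1
So ord_289(199) = 272.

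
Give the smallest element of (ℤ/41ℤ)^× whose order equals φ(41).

φ(41) = 41 − 1 = 40 = 2^3 · 5.
g is a primitive root iff g^(40/q) ≢ 1 (mod 41) for each prime q ∈ {2, 5}.
g = 2: 2^20 ≡ 1 — hits 1, so not a primitive root.
g = 3: 3^20 ≡ 40; 3^8 ≡ 1 — hits 1, so not a primitive root.
g = 4: 4^20 ≡ 1 — hits 1, so not a primitive root.
g = 5: 5^20 ≡ 1 — hits 1, so not a primitive root.
g = 6: 6^20 ≡ 40; 6^8 ≡ 10 — none is 1, so 6 is a primitive root.
So 6 is the smallest generator of (Z/41Z)^×.

6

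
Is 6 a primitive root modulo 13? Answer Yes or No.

Yes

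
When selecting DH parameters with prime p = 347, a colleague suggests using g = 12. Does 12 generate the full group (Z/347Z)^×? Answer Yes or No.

φ(347) = 347 − 1 = 346 = 2 · 173.
Test 12^(346/q) mod 347 for each prime factor q of 346:
12^173 ≡ 1 (mod 347)  [q = 2: ≡ 1 ✗]
12^2 ≡ 144 (mod 347)  [q = 173: ≢ 1 ✓]
Since 12^173 ≡ 1, the order of 12 divides 173 < 346, so 12 is not a primitive root.

No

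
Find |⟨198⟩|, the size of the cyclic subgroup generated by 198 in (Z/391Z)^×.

ord(198) | φ(391) = φ(17·23) = (17−1)·(23−1) = 16·22 = 352 = 2^5 · 11.
Divisors of 352: 1, 2, 4, 8, 11, 16, 22, 32, 44, 88, 176, 352.
Evaluate successive powers at the divisors of 352:
198^1 ≡ 198 (mod 391)
198^2 ≡ 104 (mod 391)
198^4 ≡ 259 (mod 391)
198^8 ≡ 220 (mod 391)
198^11 ≡ 114 (mod 391)
198^16 ≡ 307 (mod 391)
198^22 ≡ 93 (mod 391)
198^32 ≡ 18 (mod 391)
198^44 ≡ 47 (mod 391)
198^88 ≡ 254 (mod 391)
198^176 ≡ 1 (mod 391) ✓
The smallest such exponent is 176, so the order of 198 is 176.

176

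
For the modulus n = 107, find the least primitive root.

φ(107) = 107 − 1 = 106 = 2 · 53.
Test candidates g = 2, 3, … against the prime factors q ∈ {2, 53} of φ(107): g is a generator iff g^(106/q) ≢ 1 for every such q.
g = 2: 2^53 ≡ 106; 2^2 ≡ 4 — none is 1, so 2 is a primitive root.
So 2 is the smallest generator of (Z/107Z)^×.

2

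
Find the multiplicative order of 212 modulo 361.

The order of 212 must divide φ(361) = φ(19^2) = 19·(19−1) = 342 = 2 · 3^2 · 19.
Divisors of 342: 1, 2, 3, 6, 9, 18, 19, 38, 57, 114, 171, 342.
Evaluate successive powers at the divisors of 342:
212^1 ≡ 212 (mod 361)
212^2 ≡ 180 (mod 361)
212^3 ≡ 255 (mod 361)
212^6 ≡ 45 (mod 361)
212^9 ≡ 284 (mod 361)
212^18 ≡ 153 (mod 361)
212^19 ≡ 307 (mod 361)
212^38 ≡ 28 (mod 361)
212^57 ≡ 293 (mod 361)
212^114 ≡ 292 (mod 361)
212^171 ≡ 360 (mod 361)
212^342 ≡ 1 (mod 361) ✓
Hence ord(212) = 342.

342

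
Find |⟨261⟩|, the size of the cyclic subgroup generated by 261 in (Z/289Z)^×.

272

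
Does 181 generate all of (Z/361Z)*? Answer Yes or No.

Yes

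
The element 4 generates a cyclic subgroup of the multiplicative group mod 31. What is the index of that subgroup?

6

ord(4) | φ(31) = 31 − 1 = 30 = 2 · 3 · 5.
Divisors of 30: 1, 2, 3, 5, 6, 10, 15, 30.
Evaluate successive powers at the divisors of 30:
4^1 ≡ 4
4^2 ≡ 16
4^3 ≡ 2
4^5 ≡ 1
The order of 4 is 5, so the subgroup it generates has 5 elements.
[(Z/31Z)^× : ⟨4⟩] = 30/5 = 6.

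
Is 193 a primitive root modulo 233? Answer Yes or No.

φ(233) = 233 − 1 = 232 = 2^3 · 29.
193 is a primitive root mod 233 iff 193^(φ(233)/q) ≢ 1 for every prime q | φ(233), i.e. q ∈ {2, 29}.
193^116 ≡ 232 (mod 233)  [q = 2: ≢ 1 ✓]
193^8 ≡ 142 (mod 233)  [q = 29: ≢ 1 ✓]
Every test exponent gives a nontrivial residue, hence 193 generates the full group.

Yes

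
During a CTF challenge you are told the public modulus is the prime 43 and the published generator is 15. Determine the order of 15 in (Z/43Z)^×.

Since 15 ∈ (Z/43Z)^×, its order divides φ(43) = 43 − 1 = 42 = 2 · 3 · 7.
Divisors of 42: 1, 2, 3, 6, 7, 14, 21, 42.
Test each divisor d:
15^1 ≡ 15 (mod 43)
15^2 ≡ 10 (mod 43)
15^3 ≡ 21 (mod 43)
15^6 ≡ 11 (mod 43)
15^7 ≡ 36 (mod 43)
15^14 ≡ 6 (mod 43)
15^21 ≡ 1 (mod 43) ✓
Hence ord(15) = 21.

21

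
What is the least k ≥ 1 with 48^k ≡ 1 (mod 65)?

12

Since 48 ∈ (Z/65Z)^×, its order divides φ(65) = φ(5·13) = (5−1)·(13−1) = 4·12 = 48 = 2^4 · 3.
Divisors of 48: 1, 2, 3, 4, 6, 8, 12, 16, 24, 48.
Check 48^d mod 65 for each divisor in increasing order:
48^1 ≡ 48
48^2 ≡ 29
48^3 ≡ 27
48^4 ≡ 61
48^6 ≡ 14
48^8 ≡ 16
48^12 ≡ 1
Hence ord(48) = 12.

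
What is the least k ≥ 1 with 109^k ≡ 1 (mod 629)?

144

By Lagrange's theorem, ord_629(109) divides φ(629) = φ(17·37) = (17−1)·(37−1) = 16·36 = 576 = 2^6 · 3^2.
Divisors of 576: 1, 2, 3, 4, 6, 8, 9, 12, 16, 18, 24, 32, 36, 48, 64, 72, 96, 144, 192, 288, 576.
Evaluate successive powers at the divisors of 576:
109^1 ≡ 109
109^2 ≡ 559
109^3 ≡ 547
109^4 ≡ 497
109^6 ≡ 434
109^8 ≡ 441
109^9 ≡ 265
109^12 ≡ 285
109^16 ≡ 120
109^18 ≡ 406
109^24 ≡ 84
109^32 ≡ 562
109^36 ≡ 38
109^48 ≡ 137
109^64 ≡ 86
109^72 ≡ 186
109^96 ≡ 528
109^144 ≡ 1
Therefore the multiplicative order of 109 modulo 629 is 144.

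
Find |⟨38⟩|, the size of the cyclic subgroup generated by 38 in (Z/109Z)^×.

By Lagrange's theorem, ord_109(38) divides φ(109) = 109 − 1 = 108 = 2^2 · 3^3.
Divisors of 108: 1, 2, 3, 4, 6, 9, 12, 18, 27, 36, 54, 108.
Check 38^d mod 109 for each divisor in increasing order:
38^1 ≡ 38 (mod 109)
38^2 ≡ 27 (mod 109)
38^3 ≡ 45 (mod 109)
38^4 ≡ 75 (mod 109)
38^6 ≡ 63 (mod 109)
38^9 ≡ 1 (mod 109) ✓
So ord_109(38) = 9.

9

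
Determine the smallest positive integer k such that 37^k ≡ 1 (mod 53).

26

By Lagrange's theorem, ord_53(37) divides φ(53) = 53 − 1 = 52 = 2^2 · 13.
Divisors of 52: 1, 2, 4, 13, 26, 52.
Check 37^d mod 53 for each divisor in increasing order:
37^1 ≡ 37
37^2 ≡ 44
37^4 ≡ 28
37^13 ≡ 52
37^26 ≡ 1
Therefore the multiplicative order of 37 modulo 53 is 26.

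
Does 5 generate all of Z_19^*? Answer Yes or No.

φ(19) = 19 − 1 = 18 = 2 · 3^2.
An element g generates (Z/19Z)^× iff g^(18/q) ≢ 1 (mod 19) for each prime q ∈ {2, 3}.
5^9 ≡ 1 (mod 19)  [q = 2: ≡ 1 ✗]
5^6 ≡ 7 (mod 19)  [q = 3: ≢ 1 ✓]
Since 5^9 ≡ 1, the order of 5 divides 9 < 18, so 5 is not a primitive root.

No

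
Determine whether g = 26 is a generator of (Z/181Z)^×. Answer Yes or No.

No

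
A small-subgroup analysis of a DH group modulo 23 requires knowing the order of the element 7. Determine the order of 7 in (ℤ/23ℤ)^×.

Since 7 ∈ (Z/23Z)^×, its order divides φ(23) = 23 − 1 = 22 = 2 · 11.
Divisors of 22: 1, 2, 11, 22.
Check 7^d mod 23 for each divisor in increasing order:
7^1 ≡ 7 (mod 23)
7^2 ≡ 3 (mod 23)
7^11 ≡ 22 (mod 23)
7^22 ≡ 1 (mod 23) ✓
So ord_23(7) = 22.

22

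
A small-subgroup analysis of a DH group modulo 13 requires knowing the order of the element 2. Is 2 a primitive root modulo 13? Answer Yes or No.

Yes

φ(13) = 13 − 1 = 12 = 2^2 · 3.
2 is a primitive root mod 13 iff 2^(φ(13)/q) ≢ 1 for every prime q | φ(13), i.e. q ∈ {2, 3}.
2^6 ≡ 12 (mod 13)  [q = 2: ≢ 1 ✓]
2^4 ≡ 3 (mod 13)  [q = 3: ≢ 1 ✓]
All checks pass, so 2 has order 12 and is a primitive root modulo 13.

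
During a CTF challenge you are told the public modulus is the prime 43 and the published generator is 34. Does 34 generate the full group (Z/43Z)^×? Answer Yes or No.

Yes

φ(43) = 43 − 1 = 42 = 2 · 3 · 7.
An element g generates (Z/43Z)^× iff g^(42/q) ≢ 1 (mod 43) for each prime q ∈ {2, 3, 7}.
34^21 ≡ 42 (mod 43)  [q = 2: ≢ 1 ✓]
34^14 ≡ 6 (mod 43)  [q = 3: ≢ 1 ✓]
34^6 ≡ 4 (mod 43)  [q = 7: ≢ 1 ✓]
None equal 1, so ord_43(34) = 42: 34 is a primitive root.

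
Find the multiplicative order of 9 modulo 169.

39

The order of 9 must divide φ(169) = φ(13^2) = 13·(13−1) = 156 = 2^2 · 3 · 13.
Divisors of 156: 1, 2, 3, 4, 6, 12, 13, 26, 39, 52, 78, 156.
Compute 9^d (mod 169) for the divisors d until we hit 1:
9^1 ≡ 9 (mod 169)
9^2 ≡ 81 (mod 169)
9^3 ≡ 53 (mod 169)
9^4 ≡ 139 (mod 169)
9^6 ≡ 105 (mod 169)
9^12 ≡ 40 (mod 169)
9^13 ≡ 22 (mod 169)
9^26 ≡ 146 (mod 169)
9^39 ≡ 1 (mod 169) ✓
The smallest such exponent is 39, so the order of 9 is 39.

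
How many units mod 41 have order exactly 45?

0

φ(41) = 41 − 1 = 40 = 2^3 · 5.
(Z/41Z)^× is cyclic (|G| = 40); a cyclic group of order m has exactly φ(d) elements of each order d | m, and none otherwise.
45 does not divide 40, so no element of (Z/41Z)^× has order 45.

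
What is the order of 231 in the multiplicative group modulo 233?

58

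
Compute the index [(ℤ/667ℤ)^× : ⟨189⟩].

2

By Lagrange's theorem, ord_667(189) divides φ(667) = φ(23·29) = (23−1)·(29−1) = 22·28 = 616 = 2^3 · 7 · 11.
Divisors of 616: 1, 2, 4, 7, 8, 11, 14, 22, 28, 44, 56, 77, 88, 154, 308, 616.
Compute 189^d (mod 667) for the divisors d until we hit 1:
189^1 ≡ 189
189^2 ≡ 370
189^4 ≡ 165
189^7 ≡ 17
189^8 ≡ 545
189^11 ≡ 137
189^14 ≡ 289
189^22 ≡ 93
189^28 ≡ 146
189^44 ≡ 645
189^56 ≡ 639
189^77 ≡ 505
189^88 ≡ 484
189^154 ≡ 231
189^308 ≡ 1
The order of 189 is 308, so the subgroup it generates has 308 elements.
Index = |(Z/667Z)^×| / |⟨189⟩| = 616 / 308 = 2.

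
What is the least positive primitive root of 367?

φ(367) = 367 − 1 = 366 = 2 · 3 · 61.
g is a primitive root iff g^(366/q) ≢ 1 (mod 367) for each prime q ∈ {2, 3, 61}.
g = 2: 2^183 ≡ 1 — hits 1, so not a primitive root.
g = 3: 3^183 ≡ 366; 3^122 ≡ 1 — hits 1, so not a primitive root.
g = 4: 4^183 ≡ 1 — hits 1, so not a primitive root.
g = 5: 5^183 ≡ 366; 5^122 ≡ 1 — hits 1, so not a primitive root.
g = 6: 6^183 ≡ 366; 6^122 ≡ 283; 6^6 ≡ 47 — none is 1, so 6 is a primitive root.
The smallest primitive root modulo 367 is 6.

6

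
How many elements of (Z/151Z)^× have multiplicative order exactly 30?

φ(151) = 151 − 1 = 150 = 2 · 3 · 5^2.
Since (Z/151Z)^× is cyclic of order 150, the number of elements of order d is φ(d) when d | 150 and 0 otherwise.
30 = 2 · 3 · 5 divides 150, and φ(30) = 8.

8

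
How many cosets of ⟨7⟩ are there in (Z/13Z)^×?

1

Since 7 ∈ (Z/13Z)^×, its order divides φ(13) = 13 − 1 = 12 = 2^2 · 3.
Divisors of 12: 1, 2, 3, 4, 6, 12.
Compute 7^d (mod 13) for the divisors d until we hit 1:
7^1 ≡ 7
7^2 ≡ 10
7^3 ≡ 5
7^4 ≡ 9
7^6 ≡ 12
7^12 ≡ 1
Thus |⟨7⟩| = ord(7) = 12.
Index = |(Z/13Z)^×| / |⟨7⟩| = 12 / 12 = 1.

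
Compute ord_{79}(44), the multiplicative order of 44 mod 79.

39

The order of 44 must divide φ(79) = 79 − 1 = 78 = 2 · 3 · 13.
Divisors of 78: 1, 2, 3, 6, 13, 26, 39, 78.
Evaluate successive powers at the divisors of 78:
44^1 ≡ 44
44^2 ≡ 40
44^3 ≡ 22
44^6 ≡ 10
44^13 ≡ 55
44^26 ≡ 23
44^39 ≡ 1
So ord_79(44) = 39.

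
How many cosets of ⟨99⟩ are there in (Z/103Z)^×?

1

Since 99 ∈ (Z/103Z)^×, its order divides φ(103) = 103 − 1 = 102 = 2 · 3 · 17.
Divisors of 102: 1, 2, 3, 6, 17, 34, 51, 102.
Test each divisor d:
99^1 ≡ 99 (mod 103)
99^2 ≡ 16 (mod 103)
99^3 ≡ 39 (mod 103)
99^6 ≡ 79 (mod 103)
99^17 ≡ 57 (mod 103)
99^34 ≡ 56 (mod 103)
99^51 ≡ 102 (mod 103)
99^102 ≡ 1 (mod 103) ✓
Thus |⟨99⟩| = ord(99) = 102.
[(Z/103Z)^× : ⟨99⟩] = 102/102 = 1.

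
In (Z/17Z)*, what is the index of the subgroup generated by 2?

2

The order of 2 must divide φ(17) = 17 − 1 = 16 = 2^4.
Divisors of 16: 1, 2, 4, 8, 16.
Compute 2^d (mod 17) for the divisors d until we hit 1:
2^1 ≡ 2 (mod 17)
2^2 ≡ 4 (mod 17)
2^4 ≡ 16 (mod 17)
2^8 ≡ 1 (mod 17) ✓
The order of 2 is 8, so the subgroup it generates has 8 elements.
[(Z/17Z)^× : ⟨2⟩] = 16/8 = 2.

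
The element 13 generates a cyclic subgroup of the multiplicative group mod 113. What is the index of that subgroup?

2

By Lagrange's theorem, ord_113(13) divides φ(113) = 113 − 1 = 112 = 2^4 · 7.
Divisors of 112: 1, 2, 4, 7, 8, 14, 16, 28, 56, 112.
Evaluate successive powers at the divisors of 112:
13^1 ≡ 13 (mod 113)
13^2 ≡ 56 (mod 113)
13^4 ≡ 85 (mod 113)
13^7 ≡ 69 (mod 113)
13^8 ≡ 106 (mod 113)
13^14 ≡ 15 (mod 113)
13^16 ≡ 49 (mod 113)
13^28 ≡ 112 (mod 113)
13^56 ≡ 1 (mod 113) ✓
The order of 13 is 56, so the subgroup it generates has 56 elements.
[(Z/113Z)^× : ⟨13⟩] = 112/56 = 2.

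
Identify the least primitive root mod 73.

φ(73) = 73 − 1 = 72 = 2^3 · 3^2.
g is a primitive root iff g^(72/q) ≢ 1 (mod 73) for each prime q ∈ {2, 3}.
g = 2: 2^36 ≡ 1 — hits 1, so not a primitive root.
g = 3: 3^36 ≡ 1 — hits 1, so not a primitive root.
g = 4: 4^36 ≡ 1 — hits 1, so not a primitive root.
g = 5: 5^36 ≡ 72; 5^24 ≡ 8 — none is 1, so 5 is a primitive root.
Hence the least primitive root of 73 is 5.

5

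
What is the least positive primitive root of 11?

2

φ(11) = 11 − 1 = 10 = 2 · 5.
g is a primitive root iff g^(10/q) ≢ 1 (mod 11) for each prime q ∈ {2, 5}.
g = 2: 2^5 ≡ 10; 2^2 ≡ 4 — none is 1, so 2 is a primitive root.
So 2 is the smallest generator of (Z/11Z)^×.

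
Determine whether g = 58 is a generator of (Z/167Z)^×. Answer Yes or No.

No

φ(167) = 167 − 1 = 166 = 2 · 83.
An element g generates (Z/167Z)^× iff g^(166/q) ≢ 1 (mod 167) for each prime q ∈ {2, 83}.
58^83 ≡ 1 (mod 167)  [q = 2: ≡ 1 ✗]
58^2 ≡ 24 (mod 167)  [q = 83: ≢ 1 ✓]
58^83 ≡ 1 shows ord(58) | 83, strictly less than φ(167); not a primitive root.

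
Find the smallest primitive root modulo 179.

2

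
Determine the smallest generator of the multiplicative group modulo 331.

φ(331) = 331 − 1 = 330 = 2 · 3 · 5 · 11.
Test candidates g = 2, 3, … against the prime factors q ∈ {2, 3, 5, 11} of φ(331): g is a generator iff g^(330/q) ≢ 1 for every such q.
g = 2: 2^165 ≡ 330; 2^110 ≡ 299; 2^66 ≡ 64; 2^30 ≡ 1 — hits 1, so not a primitive root.
g = 3: 3^165 ≡ 330; 3^110 ≡ 299; 3^66 ≡ 64; 3^30 ≡ 270 — none is 1, so 3 is a primitive root.
The smallest primitive root modulo 331 is 3.

3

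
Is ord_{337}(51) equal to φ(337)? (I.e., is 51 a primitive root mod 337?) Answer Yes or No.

Yes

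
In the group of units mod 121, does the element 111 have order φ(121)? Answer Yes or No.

No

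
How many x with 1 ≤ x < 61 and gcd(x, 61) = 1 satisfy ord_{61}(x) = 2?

φ(61) = 61 − 1 = 60 = 2^2 · 3 · 5.
In a cyclic group of order 60, there are φ(d) elements of order d for each divisor d of 60, and zero for non-divisors.
2 | 60, and φ(2) = 2 − 1 = 1.

1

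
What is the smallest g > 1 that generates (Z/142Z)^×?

φ(142) = φ(2)·φ(71) = 1·70 = 70 = 2 · 5 · 7.
g is a primitive root iff g^(70/q) ≢ 1 (mod 142) for each prime q ∈ {2, 5, 7}.
g = 2: gcd(2, 142) = 2 > 1, not a unit — skip.
g = 3: 3^35 ≡ 1 — hits 1, so not a primitive root.
g = 4: gcd(4, 142) = 2 > 1, not a unit — skip.
g = 5: 5^35 ≡ 1 — hits 1, so not a primitive root.
g = 6: gcd(6, 142) = 2 > 1, not a unit — skip.
g = 7: 7^35 ≡ 141; 7^14 ≡ 125; 7^10 ≡ 45 — none is 1, so 7 is a primitive root.
Hence the least primitive root of 142 is 7.

7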